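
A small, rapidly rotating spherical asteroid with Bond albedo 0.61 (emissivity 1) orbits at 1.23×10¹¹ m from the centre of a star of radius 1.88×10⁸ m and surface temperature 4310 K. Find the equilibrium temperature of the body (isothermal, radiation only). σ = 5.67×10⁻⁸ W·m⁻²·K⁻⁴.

The star's surface emits σT_*⁴; at distance d the flux is S = σT_*⁴(R_*/d)².
S = 5.67×10⁻⁸·(4310)⁴·(1.88×10⁸/1.23×10¹¹)² = 45.71 W/m².
For an isothermal sphere T⁴ = (1−a)S/(4σ) = 7.860×10⁷ K⁴.

T ≈ 94.2 K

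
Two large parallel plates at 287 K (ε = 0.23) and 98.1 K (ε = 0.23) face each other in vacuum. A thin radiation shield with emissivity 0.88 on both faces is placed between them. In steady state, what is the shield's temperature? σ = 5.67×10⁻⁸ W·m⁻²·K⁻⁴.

In steady state the net flux on the hot side equals that on the cold side.
σ(T₁⁴−T_s⁴)/D₁ = σ(T_s⁴−T₂⁴)/D₂, with D₁ = 1/ε₁+1/ε_s−1 = 4.484, D₂ = 1/ε_s+1/ε₂−1 = 4.484.
Solve for T_s⁴: T_s⁴ = (D₂·T₁⁴ + D₁·T₂⁴)/(D₁+D₂) = 3.439×10⁹ K⁴.

T_s ≈ 242 K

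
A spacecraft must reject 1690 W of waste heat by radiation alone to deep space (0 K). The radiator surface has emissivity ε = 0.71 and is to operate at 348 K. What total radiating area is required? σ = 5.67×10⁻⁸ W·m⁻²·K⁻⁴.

P = εσA T⁴ ⇒ A = P/(εσT⁴).
T⁴ = 1.467×10¹⁰ K⁴.
A = 1690/(0.71 × 5.67×10⁻⁸ × 1.467×10¹⁰).

A ≈ 2.86 m²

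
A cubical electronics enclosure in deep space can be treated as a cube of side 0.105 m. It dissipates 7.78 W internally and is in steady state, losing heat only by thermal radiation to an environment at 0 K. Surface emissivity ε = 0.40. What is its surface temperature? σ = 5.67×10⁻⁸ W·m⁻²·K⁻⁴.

Steady state: internal power = radiated power, P = εσA T⁴.
Radiating area A = 6L² = 0.06615 m².
T⁴ = P/(εσA) = 7.78/(0.40·5.67×10⁻⁸·0.06615) = 5.186×10⁹ K⁴.
T = (5.186×10⁹)^(1/4).

T ≈ 268 K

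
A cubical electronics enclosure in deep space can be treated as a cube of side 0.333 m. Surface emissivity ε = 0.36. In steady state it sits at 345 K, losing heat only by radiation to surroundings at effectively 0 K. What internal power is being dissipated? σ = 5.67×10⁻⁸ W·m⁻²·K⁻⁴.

P ≈ 192 W

Steady state: P = εσA T⁴.
A = 6L² = 0.6653 m²; T⁴ = (345)⁴ = 1.417×10¹⁰ K⁴.
P = 0.36 × 5.67×10⁻⁸ × 0.6653 × 1.417×10¹⁰.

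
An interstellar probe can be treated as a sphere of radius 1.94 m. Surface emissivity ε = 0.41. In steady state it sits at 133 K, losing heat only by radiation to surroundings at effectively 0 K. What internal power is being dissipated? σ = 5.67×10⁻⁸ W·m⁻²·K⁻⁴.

Steady state: P = εσA T⁴.
A = 4πr² = 47.29 m²; T⁴ = (133)⁴ = 3.129×10⁸ K⁴.
P = 0.41 × 5.67×10⁻⁸ × 47.29 × 3.129×10⁸.

P ≈ 344 W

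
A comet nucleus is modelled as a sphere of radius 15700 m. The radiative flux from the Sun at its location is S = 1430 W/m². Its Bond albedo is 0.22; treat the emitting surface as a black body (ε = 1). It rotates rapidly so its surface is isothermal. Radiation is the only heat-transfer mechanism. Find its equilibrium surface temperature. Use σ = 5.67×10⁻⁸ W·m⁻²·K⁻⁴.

At equilibrium, absorbed power = emitted power.
Absorbing cross-section = πr² = 7.744×10⁸ m²; emitting surface = 4πr² = 3.097×10⁹ m² (ratio 4).
(1−a)S·A_cross = εσ·A_surf·T⁴  ⇒  T⁴ = (1−a)S/(4σ).
T⁴ = 0.780·1430/(4·5.67×10⁻⁸) = 4.918×10⁹ K⁴.
T = (4.918×10⁹)^(1/4).

T ≈ 265 K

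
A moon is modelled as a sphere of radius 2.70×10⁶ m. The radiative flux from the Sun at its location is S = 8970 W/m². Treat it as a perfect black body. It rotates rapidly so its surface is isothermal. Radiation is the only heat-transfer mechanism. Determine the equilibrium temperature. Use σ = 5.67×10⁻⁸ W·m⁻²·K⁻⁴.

At equilibrium, absorbed power = emitted power.
Absorbing cross-section = πr² = 2.290×10¹³ m²; emitting surface = 4πr² = 9.161×10¹³ m² (ratio 4).
S·A_cross = εσ·A_surf·T⁴  ⇒  T⁴ = S/(4σ).
T⁴ = 1.00·8970/(4·5.67×10⁻⁸) = 3.955×10¹⁰ K⁴.
T = (3.955×10¹⁰)^(1/4).

T ≈ 446 K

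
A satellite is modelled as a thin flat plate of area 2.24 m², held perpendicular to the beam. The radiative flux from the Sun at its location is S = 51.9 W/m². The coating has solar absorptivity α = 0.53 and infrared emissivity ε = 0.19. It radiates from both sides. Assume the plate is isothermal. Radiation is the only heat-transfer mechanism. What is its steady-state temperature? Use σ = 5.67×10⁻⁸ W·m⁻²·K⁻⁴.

T ≈ 189 K

At equilibrium, absorbed power = emitted power.
Absorbing cross-section = A = 2.240 m²; emitting surface = 2A = 4.480 m² (ratio 2).
αS·A_cross = εσ·A_surf·T⁴  ⇒  T⁴ = αS/(ε·2σ).
T⁴ = 0.530·51.9/(0.19·2·5.67×10⁻⁸) = 1.277×10⁹ K⁴.
T = (1.277×10⁹)^(1/4).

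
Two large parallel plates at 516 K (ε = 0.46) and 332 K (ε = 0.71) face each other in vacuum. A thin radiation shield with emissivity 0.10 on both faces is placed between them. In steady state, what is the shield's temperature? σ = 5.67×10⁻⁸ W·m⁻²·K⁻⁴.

T_s ≈ 449 K

In steady state the net flux on the hot side equals that on the cold side.
σ(T₁⁴−T_s⁴)/D₁ = σ(T_s⁴−T₂⁴)/D₂, with D₁ = 1/ε₁+1/ε_s−1 = 11.17, D₂ = 1/ε_s+1/ε₂−1 = 10.41.
Solve for T_s⁴: T_s⁴ = (D₂·T₁⁴ + D₁·T₂⁴)/(D₁+D₂) = 4.048×10¹⁰ K⁴.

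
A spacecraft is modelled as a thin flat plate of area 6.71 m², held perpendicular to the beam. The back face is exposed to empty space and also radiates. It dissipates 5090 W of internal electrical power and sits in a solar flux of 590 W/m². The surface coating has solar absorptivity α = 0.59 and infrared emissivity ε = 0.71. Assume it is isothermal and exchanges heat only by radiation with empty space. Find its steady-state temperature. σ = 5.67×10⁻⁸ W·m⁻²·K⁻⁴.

T ≈ 342 K

At steady state, absorbed solar power + internal power = radiated power.
Absorbed: α·S·A_cross = 0.59·590·6.710 = 2336 W (cross-section A).
Total input = 2336 + 5090 = 7426 W.
Radiated: εσ·A_surf·T⁴ with A_surf = 2A = 13.42 m².
T⁴ = 7426/(0.71·5.67×10⁻⁸·13.42) = 1.375×10¹⁰ K⁴.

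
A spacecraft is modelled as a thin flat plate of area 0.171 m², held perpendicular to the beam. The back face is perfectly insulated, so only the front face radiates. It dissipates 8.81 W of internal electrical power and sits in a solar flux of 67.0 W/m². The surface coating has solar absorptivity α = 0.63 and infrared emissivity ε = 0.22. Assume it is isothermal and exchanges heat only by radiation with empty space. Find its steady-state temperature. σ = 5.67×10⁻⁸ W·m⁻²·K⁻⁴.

T ≈ 294 K

At steady state, absorbed solar power + internal power = radiated power.
Absorbed: α·S·A_cross = 0.63·67.0·0.1710 = 7.218 W (cross-section A).
Total input = 7.218 + 8.81 = 16.03 W.
Radiated: εσ·A_surf·T⁴ with A_surf = A = 0.1710 m².
T⁴ = 16.03/(0.22·5.67×10⁻⁸·0.1710) = 7.514×10⁹ K⁴.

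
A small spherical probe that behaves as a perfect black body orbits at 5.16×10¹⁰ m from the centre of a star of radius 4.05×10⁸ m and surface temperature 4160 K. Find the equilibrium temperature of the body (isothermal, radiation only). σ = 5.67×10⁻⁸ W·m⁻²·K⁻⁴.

The star's surface emits σT_*⁴; at distance d the flux is S = σT_*⁴(R_*/d)².
S = 5.67×10⁻⁸·(4160)⁴·(4.05×10⁸/5.16×10¹⁰)² = 1046 W/m².
For an isothermal sphere T⁴ = (1−a)S/(4σ) = 4.612×10⁹ K⁴.

T ≈ 261 K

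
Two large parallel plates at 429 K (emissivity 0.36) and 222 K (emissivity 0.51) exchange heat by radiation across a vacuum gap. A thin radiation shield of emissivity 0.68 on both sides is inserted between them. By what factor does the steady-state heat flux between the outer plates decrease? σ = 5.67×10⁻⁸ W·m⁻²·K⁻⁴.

Without shield: q₀ = σΔ(T⁴)/(1/ε₁+1/ε₂−1) with denominator 3.739.
With shield the two gaps are in series; the resistances add: (1/ε₁+1/ε_s−1)+(1/ε_s+1/ε₂−1) = 3.248+2.431 = 5.680.
Heat-flux ratio q₀/q = 5.680/3.739.

factor ≈ 1.52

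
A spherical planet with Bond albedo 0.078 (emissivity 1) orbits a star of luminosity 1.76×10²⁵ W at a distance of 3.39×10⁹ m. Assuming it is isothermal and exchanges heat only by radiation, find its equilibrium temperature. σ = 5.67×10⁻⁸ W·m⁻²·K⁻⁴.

T ≈ 839 K

First find the stellar flux at distance d: S = L/(4πd²) = 1.76×10²⁵/(4π·(3.39×10⁹)²) = 1.219×10⁵ W/m².
For an isothermal sphere, absorbed (1−a)S·πr² = emitted σ·4πr²·T⁴, so T⁴ = (1−a)S/(4σ).
T⁴ = 0.922·1.219×10⁵/(4·5.67×10⁻⁸) = 4.954×10¹¹ K⁴.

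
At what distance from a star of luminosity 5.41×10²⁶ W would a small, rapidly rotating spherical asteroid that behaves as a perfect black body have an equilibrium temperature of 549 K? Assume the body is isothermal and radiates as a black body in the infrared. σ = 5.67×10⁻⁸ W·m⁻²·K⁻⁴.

For an isothermal black-emitting sphere, (1−a)S·πr² = σ·4πr²·T⁴ ⇒ S = 4σT⁴/(1−a).
S = 4·5.67×10⁻⁸·(549)⁴/1.00 = 20600 W/m².
Flux falls as S = L/(4πd²), so d = √(L/(4πS)) = √(5.41×10²⁶/(4π·20600)).

d ≈ 4.57×10¹⁰ m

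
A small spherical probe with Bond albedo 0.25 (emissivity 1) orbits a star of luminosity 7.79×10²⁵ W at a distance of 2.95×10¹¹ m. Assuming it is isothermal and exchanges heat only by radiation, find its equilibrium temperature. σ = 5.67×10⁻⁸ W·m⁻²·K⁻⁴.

First find the stellar flux at distance d: S = L/(4πd²) = 7.79×10²⁵/(4π·(2.95×10¹¹)²) = 71.23 W/m².
For an isothermal sphere, absorbed (1−a)S·πr² = emitted σ·4πr²·T⁴, so T⁴ = (1−a)S/(4σ).
T⁴ = 0.750·71.23/(4·5.67×10⁻⁸) = 2.356×10⁸ K⁴.

T ≈ 124 K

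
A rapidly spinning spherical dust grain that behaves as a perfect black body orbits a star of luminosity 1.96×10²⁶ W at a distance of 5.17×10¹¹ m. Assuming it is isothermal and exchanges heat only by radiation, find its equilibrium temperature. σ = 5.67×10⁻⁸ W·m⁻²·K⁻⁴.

First find the stellar flux at distance d: S = L/(4πd²) = 1.96×10²⁶/(4π·(5.17×10¹¹)²) = 58.35 W/m².
For an isothermal sphere, absorbed (1−a)S·πr² = emitted σ·4πr²·T⁴, so T⁴ = (1−a)S/(4σ).
T⁴ = 1.00·58.35/(4·5.67×10⁻⁸) = 2.573×10⁸ K⁴.

T ≈ 127 K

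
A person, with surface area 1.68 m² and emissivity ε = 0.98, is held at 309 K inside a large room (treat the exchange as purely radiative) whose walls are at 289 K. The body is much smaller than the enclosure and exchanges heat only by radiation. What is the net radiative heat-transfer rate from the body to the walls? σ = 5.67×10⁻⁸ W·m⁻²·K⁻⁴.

P_net ≈ 200 W

For a small grey body in a large enclosure: P_net = εσA(T_body⁴ − T_wall⁴).
A = 1.68 m²; T_body⁴ − T_wall⁴ = 9.117×10⁹ − 6.976×10⁹ = 2.141×10⁹ K⁴.
|P_net| = 0.98·5.67×10⁻⁸·1.680·2.141×10⁹.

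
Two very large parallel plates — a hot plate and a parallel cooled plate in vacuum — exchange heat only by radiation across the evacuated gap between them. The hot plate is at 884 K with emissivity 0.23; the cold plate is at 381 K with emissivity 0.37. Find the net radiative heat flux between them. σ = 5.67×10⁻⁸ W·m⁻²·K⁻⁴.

For two infinite grey parallel plates, q = σ(T₁⁴ − T₂⁴)/(1/ε₁ + 1/ε₂ − 1).
T₁⁴ − T₂⁴ = 6.107×10¹¹ − 2.107×10¹⁰ = 5.896×10¹¹ K⁴.
1/ε₁ + 1/ε₂ − 1 = 4.348 + 2.703 − 1 = 6.051.
q = 5.67×10⁻⁸ × 5.896×10¹¹ / 6.051.

q ≈ 5530 W/m²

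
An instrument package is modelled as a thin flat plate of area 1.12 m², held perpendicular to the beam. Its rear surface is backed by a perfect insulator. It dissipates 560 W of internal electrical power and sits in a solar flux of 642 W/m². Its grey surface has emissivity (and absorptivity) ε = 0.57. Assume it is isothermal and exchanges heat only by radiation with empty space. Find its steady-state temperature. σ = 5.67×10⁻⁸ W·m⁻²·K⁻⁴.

At steady state, absorbed solar power + internal power = radiated power.
Absorbed: α·S·A_cross = 0.57·642·1.120 = 409.9 W (cross-section A).
Total input = 409.9 + 560 = 969.9 W.
Radiated: εσ·A_surf·T⁴ with A_surf = A = 1.120 m².
T⁴ = 969.9/(0.57·5.67×10⁻⁸·1.120) = 2.679×10¹⁰ K⁴.

T ≈ 405 K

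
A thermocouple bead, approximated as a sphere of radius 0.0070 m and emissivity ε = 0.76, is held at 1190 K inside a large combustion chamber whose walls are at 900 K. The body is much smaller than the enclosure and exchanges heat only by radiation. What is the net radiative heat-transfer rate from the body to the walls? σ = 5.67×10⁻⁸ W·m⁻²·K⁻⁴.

For a small grey body in a large enclosure: P_net = εσA(T_body⁴ − T_wall⁴).
A = 4πr² = 6.158×10⁻⁴ m²; T_body⁴ − T_wall⁴ = 2.005×10¹² − 6.561×10¹¹ = 1.349×10¹² K⁴.
|P_net| = 0.76·5.67×10⁻⁸·6.158×10⁻⁴·1.349×10¹².

P_net ≈ 35.8 W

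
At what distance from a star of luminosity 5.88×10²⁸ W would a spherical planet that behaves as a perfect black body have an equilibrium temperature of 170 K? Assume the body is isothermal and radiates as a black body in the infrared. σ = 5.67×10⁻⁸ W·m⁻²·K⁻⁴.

d ≈ 4.97×10¹² m

For an isothermal black-emitting sphere, (1−a)S·πr² = σ·4πr²·T⁴ ⇒ S = 4σT⁴/(1−a).
S = 4·5.67×10⁻⁸·(170)⁴/1.00 = 189.4 W/m².
Flux falls as S = L/(4πd²), so d = √(L/(4πS)) = √(5.88×10²⁸/(4π·189.4)).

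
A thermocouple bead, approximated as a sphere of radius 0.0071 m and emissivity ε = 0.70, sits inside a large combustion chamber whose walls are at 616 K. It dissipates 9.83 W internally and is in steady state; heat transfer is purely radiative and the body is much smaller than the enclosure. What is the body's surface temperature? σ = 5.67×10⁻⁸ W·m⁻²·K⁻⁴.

For a small grey body in a large enclosure, net radiated power = εσA(T⁴ − T_w⁴).
Steady state: P = εσA(T⁴ − T_w⁴) with A = 4πr² = 6.335×10⁻⁴ m².
T⁴ = P/(εσA) + T_w⁴ = 9.83/(0.70·5.67×10⁻⁸·6.335×10⁻⁴) + (616)⁴
    = 3.910×10¹¹ + 1.440×10¹¹ = 5.350×10¹¹ K⁴.

T ≈ 855 K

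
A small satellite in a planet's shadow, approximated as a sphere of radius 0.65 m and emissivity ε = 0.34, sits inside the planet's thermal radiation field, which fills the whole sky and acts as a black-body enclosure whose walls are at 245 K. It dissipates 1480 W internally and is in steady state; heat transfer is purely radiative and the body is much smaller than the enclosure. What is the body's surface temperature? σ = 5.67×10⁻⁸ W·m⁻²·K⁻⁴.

For a small grey body in a large enclosure, net radiated power = εσA(T⁴ − T_w⁴).
Steady state: P = εσA(T⁴ − T_w⁴) with A = 4πr² = 5.309 m².
T⁴ = P/(εσA) + T_w⁴ = 1480/(0.34·5.67×10⁻⁸·5.309) + (245)⁴
    = 1.446×10¹⁰ + 3.603×10⁹ = 1.806×10¹⁰ K⁴.

T ≈ 367 K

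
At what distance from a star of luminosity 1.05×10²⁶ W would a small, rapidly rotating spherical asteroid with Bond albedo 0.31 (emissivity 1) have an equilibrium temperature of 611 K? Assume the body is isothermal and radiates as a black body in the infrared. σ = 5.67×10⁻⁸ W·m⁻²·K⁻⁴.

d ≈ 1.35×10¹⁰ m

For an isothermal black-emitting sphere, (1−a)S·πr² = σ·4πr²·T⁴ ⇒ S = 4σT⁴/(1−a).
S = 4·5.67×10⁻⁸·(611)⁴/0.690 = 45810 W/m².
Flux falls as S = L/(4πd²), so d = √(L/(4πS)) = √(1.05×10²⁶/(4π·45810)).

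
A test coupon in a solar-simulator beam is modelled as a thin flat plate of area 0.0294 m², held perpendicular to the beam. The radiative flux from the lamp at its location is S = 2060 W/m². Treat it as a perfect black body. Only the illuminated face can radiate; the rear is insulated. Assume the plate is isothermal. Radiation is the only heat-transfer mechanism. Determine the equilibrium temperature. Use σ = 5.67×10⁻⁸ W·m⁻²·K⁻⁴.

T ≈ 437 K

At equilibrium, absorbed power = emitted power.
Absorbing cross-section = A = 0.02940 m²; emitting surface = A = 0.02940 m² (ratio 1).
S·A_cross = εσ·A_surf·T⁴  ⇒  T⁴ = S/(1σ).
T⁴ = 1.00·2060/(1·5.67×10⁻⁸) = 3.633×10¹⁰ K⁴.
T = (3.633×10¹⁰)^(1/4).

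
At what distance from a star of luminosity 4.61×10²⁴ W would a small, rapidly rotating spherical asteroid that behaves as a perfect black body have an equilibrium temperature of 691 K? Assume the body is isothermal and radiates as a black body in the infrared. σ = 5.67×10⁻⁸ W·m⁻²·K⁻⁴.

For an isothermal black-emitting sphere, (1−a)S·πr² = σ·4πr²·T⁴ ⇒ S = 4σT⁴/(1−a).
S = 4·5.67×10⁻⁸·(691)⁴/1.00 = 51710 W/m².
Flux falls as S = L/(4πd²), so d = √(L/(4πS)) = √(4.61×10²⁴/(4π·51710)).

d ≈ 2.66×10⁹ m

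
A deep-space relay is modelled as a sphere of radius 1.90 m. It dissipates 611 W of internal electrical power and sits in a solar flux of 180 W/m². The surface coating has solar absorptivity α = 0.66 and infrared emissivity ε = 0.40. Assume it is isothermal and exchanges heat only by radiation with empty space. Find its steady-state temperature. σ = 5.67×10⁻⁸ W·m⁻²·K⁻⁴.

At steady state, absorbed solar power + internal power = radiated power.
Absorbed: α·S·A_cross = 0.66·180·11.34 = 1347 W (cross-section πr²).
Total input = 1347 + 611 = 1958 W.
Radiated: εσ·A_surf·T⁴ with A_surf = 4πr² = 45.36 m².
T⁴ = 1958/(0.40·5.67×10⁻⁸·45.36) = 1.903×10⁹ K⁴.

T ≈ 209 K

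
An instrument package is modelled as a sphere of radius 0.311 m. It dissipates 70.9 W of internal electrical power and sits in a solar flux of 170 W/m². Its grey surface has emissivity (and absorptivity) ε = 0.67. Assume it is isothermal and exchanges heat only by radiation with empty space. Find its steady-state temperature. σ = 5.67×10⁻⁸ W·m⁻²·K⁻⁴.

At steady state, absorbed solar power + internal power = radiated power.
Absorbed: α·S·A_cross = 0.67·170·0.3039 = 34.61 W (cross-section πr²).
Total input = 34.61 + 70.9 = 105.5 W.
Radiated: εσ·A_surf·T⁴ with A_surf = 4πr² = 1.215 m².
T⁴ = 105.5/(0.67·5.67×10⁻⁸·1.215) = 2.285×10⁹ K⁴.

T ≈ 219 K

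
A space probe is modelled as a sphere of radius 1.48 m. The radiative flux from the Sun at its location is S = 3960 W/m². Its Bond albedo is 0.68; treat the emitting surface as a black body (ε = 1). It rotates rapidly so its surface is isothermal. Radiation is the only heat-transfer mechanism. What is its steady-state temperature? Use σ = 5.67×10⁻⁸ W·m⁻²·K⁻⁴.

T ≈ 273 K

At equilibrium, absorbed power = emitted power.
Absorbing cross-section = πr² = 6.881 m²; emitting surface = 4πr² = 27.53 m² (ratio 4).
(1−a)S·A_cross = εσ·A_surf·T⁴  ⇒  T⁴ = (1−a)S/(4σ).
T⁴ = 0.320·3960/(4·5.67×10⁻⁸) = 5.587×10⁹ K⁴.
T = (5.587×10⁹)^(1/4).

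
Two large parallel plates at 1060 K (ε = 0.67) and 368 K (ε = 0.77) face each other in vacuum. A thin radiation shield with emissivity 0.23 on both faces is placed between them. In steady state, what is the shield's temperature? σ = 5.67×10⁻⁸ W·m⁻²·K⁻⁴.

In steady state the net flux on the hot side equals that on the cold side.
σ(T₁⁴−T_s⁴)/D₁ = σ(T_s⁴−T₂⁴)/D₂, with D₁ = 1/ε₁+1/ε_s−1 = 4.840, D₂ = 1/ε_s+1/ε₂−1 = 4.647.
Solve for T_s⁴: T_s⁴ = (D₂·T₁⁴ + D₁·T₂⁴)/(D₁+D₂) = 6.277×10¹¹ K⁴.

T_s ≈ 890 K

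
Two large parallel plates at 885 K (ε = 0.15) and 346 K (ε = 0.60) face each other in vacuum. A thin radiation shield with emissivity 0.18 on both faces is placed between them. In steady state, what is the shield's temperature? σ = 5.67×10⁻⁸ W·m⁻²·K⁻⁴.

In steady state the net flux on the hot side equals that on the cold side.
σ(T₁⁴−T_s⁴)/D₁ = σ(T_s⁴−T₂⁴)/D₂, with D₁ = 1/ε₁+1/ε_s−1 = 11.22, D₂ = 1/ε_s+1/ε₂−1 = 6.222.
Solve for T_s⁴: T_s⁴ = (D₂·T₁⁴ + D₁·T₂⁴)/(D₁+D₂) = 2.280×10¹¹ K⁴.

T_s ≈ 691 K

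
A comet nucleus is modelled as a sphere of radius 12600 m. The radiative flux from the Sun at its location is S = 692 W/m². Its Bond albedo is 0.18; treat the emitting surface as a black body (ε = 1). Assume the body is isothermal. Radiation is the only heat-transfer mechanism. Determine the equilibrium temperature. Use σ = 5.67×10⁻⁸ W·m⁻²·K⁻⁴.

T ≈ 224 K

At equilibrium, absorbed power = emitted power.
Absorbing cross-section = πr² = 4.988×10⁸ m²; emitting surface = 4πr² = 1.995×10⁹ m² (ratio 4).
(1−a)S·A_cross = εσ·A_surf·T⁴  ⇒  T⁴ = (1−a)S/(4σ).
T⁴ = 0.820·692/(4·5.67×10⁻⁸) = 2.502×10⁹ K⁴.
T = (2.502×10⁹)^(1/4).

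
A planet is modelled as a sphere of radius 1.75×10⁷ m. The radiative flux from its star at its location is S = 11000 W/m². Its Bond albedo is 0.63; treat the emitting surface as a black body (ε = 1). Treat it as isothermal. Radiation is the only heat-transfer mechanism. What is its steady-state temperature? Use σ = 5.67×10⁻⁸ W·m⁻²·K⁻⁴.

T ≈ 366 K

At equilibrium, absorbed power = emitted power.
Absorbing cross-section = πr² = 9.621×10¹⁴ m²; emitting surface = 4πr² = 3.848×10¹⁵ m² (ratio 4).
(1−a)S·A_cross = εσ·A_surf·T⁴  ⇒  T⁴ = (1−a)S/(4σ).
T⁴ = 0.370·11000/(4·5.67×10⁻⁸) = 1.795×10¹⁰ K⁴.
T = (1.795×10¹⁰)^(1/4).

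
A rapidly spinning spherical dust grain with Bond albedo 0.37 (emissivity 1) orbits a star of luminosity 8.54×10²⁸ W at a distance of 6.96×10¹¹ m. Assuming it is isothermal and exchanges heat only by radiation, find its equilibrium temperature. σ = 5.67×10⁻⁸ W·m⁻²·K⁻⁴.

First find the stellar flux at distance d: S = L/(4πd²) = 8.54×10²⁸/(4π·(6.96×10¹¹)²) = 14030 W/m².
For an isothermal sphere, absorbed (1−a)S·πr² = emitted σ·4πr²·T⁴, so T⁴ = (1−a)S/(4σ).
T⁴ = 0.630·14030/(4·5.67×10⁻⁸) = 3.897×10¹⁰ K⁴.

T ≈ 444 K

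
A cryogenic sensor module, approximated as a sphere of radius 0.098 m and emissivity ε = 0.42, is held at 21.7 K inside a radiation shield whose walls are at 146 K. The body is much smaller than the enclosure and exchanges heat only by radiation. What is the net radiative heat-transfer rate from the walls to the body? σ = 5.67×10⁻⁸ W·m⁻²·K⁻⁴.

P_net ≈ 1.31 W

For a small grey body in a large enclosure: P_net = εσA(T_body⁴ − T_wall⁴).
A = 4πr² = 0.1207 m²; T_body⁴ − T_wall⁴ = 2.217×10⁵ − 4.544×10⁸ = -4.542×10⁸ K⁴.
|P_net| = 0.42·5.67×10⁻⁸·0.1207·4.542×10⁸.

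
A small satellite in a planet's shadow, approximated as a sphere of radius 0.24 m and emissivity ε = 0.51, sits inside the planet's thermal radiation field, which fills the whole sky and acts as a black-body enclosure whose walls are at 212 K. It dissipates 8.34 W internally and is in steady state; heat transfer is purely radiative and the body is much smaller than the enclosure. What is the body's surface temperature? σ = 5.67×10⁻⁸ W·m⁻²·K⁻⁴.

For a small grey body in a large enclosure, net radiated power = εσA(T⁴ − T_w⁴).
Steady state: P = εσA(T⁴ − T_w⁴) with A = 4πr² = 0.7238 m².
T⁴ = P/(εσA) + T_w⁴ = 8.34/(0.51·5.67×10⁻⁸·0.7238) + (212)⁴
    = 3.985×10⁸ + 2.020×10⁹ = 2.418×10⁹ K⁴.

T ≈ 222 K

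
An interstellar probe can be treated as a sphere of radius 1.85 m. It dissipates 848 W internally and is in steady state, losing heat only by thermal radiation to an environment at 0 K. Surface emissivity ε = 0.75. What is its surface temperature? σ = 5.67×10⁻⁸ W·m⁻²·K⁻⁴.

Steady state: internal power = radiated power, P = εσA T⁴.
Radiating area A = 4πr² = 43.01 m².
T⁴ = P/(εσA) = 848/(0.75·5.67×10⁻⁸·43.01) = 4.637×10⁸ K⁴.
T = (4.637×10⁸)^(1/4).

T ≈ 147 K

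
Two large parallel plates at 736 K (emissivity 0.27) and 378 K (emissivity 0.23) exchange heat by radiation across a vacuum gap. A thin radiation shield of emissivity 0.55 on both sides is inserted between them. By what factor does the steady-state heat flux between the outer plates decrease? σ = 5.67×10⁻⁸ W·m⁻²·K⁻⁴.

Without shield: q₀ = σΔ(T⁴)/(1/ε₁+1/ε₂−1) with denominator 7.052.
With shield the two gaps are in series; the resistances add: (1/ε₁+1/ε_s−1)+(1/ε_s+1/ε₂−1) = 4.522+5.166 = 9.688.
Heat-flux ratio q₀/q = 9.688/7.052.

factor ≈ 1.37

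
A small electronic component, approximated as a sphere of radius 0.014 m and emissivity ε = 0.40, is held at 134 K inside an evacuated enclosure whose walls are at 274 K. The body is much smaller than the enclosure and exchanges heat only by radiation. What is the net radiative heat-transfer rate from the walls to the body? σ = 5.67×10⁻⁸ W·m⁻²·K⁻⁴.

P_net ≈ 0.297 W

For a small grey body in a large enclosure: P_net = εσA(T_body⁴ − T_wall⁴).
A = 4πr² = 0.002463 m²; T_body⁴ − T_wall⁴ = 3.224×10⁸ − 5.636×10⁹ = -5.314×10⁹ K⁴.
|P_net| = 0.40·5.67×10⁻⁸·0.002463·5.314×10⁹.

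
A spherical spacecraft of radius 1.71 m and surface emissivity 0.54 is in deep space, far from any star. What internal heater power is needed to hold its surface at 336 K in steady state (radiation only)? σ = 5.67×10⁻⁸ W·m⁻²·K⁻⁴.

P = εσ·4πr²·T⁴.
4πr² = 36.75 m²; T⁴ = 1.275×10¹⁰ K⁴.
P = 0.54·5.67×10⁻⁸·36.75·1.275×10¹⁰.

P ≈ 14300 W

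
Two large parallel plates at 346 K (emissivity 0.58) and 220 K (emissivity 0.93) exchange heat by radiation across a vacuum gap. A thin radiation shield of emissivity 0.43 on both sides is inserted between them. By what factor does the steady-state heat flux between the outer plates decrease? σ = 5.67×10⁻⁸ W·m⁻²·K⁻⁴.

Without shield: q₀ = σΔ(T⁴)/(1/ε₁+1/ε₂−1) with denominator 1.799.
With shield the two gaps are in series; the resistances add: (1/ε₁+1/ε_s−1)+(1/ε_s+1/ε₂−1) = 3.050+2.401 = 5.451.
Heat-flux ratio q₀/q = 5.451/1.799.

factor ≈ 3.03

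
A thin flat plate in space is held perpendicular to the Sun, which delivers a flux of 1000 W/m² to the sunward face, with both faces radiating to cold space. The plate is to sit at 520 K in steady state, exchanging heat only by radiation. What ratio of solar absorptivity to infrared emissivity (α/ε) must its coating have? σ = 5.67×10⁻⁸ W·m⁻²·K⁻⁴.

α/ε ≈ 8.29

Balance: αS·A = εσ·2A·T⁴ ⇒ α/ε = 2σT⁴/S.
α/ε = 2·5.67×10⁻⁸·(520)⁴/1000 = 2·5.67×10⁻⁸·7.312×10¹⁰/1000.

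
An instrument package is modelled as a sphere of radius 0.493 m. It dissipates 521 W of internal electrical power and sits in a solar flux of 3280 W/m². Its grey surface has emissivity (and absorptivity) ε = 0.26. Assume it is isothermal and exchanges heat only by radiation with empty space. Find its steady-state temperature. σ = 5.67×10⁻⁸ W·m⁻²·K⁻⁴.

T ≈ 402 K

At steady state, absorbed solar power + internal power = radiated power.
Absorbed: α·S·A_cross = 0.26·3280·0.7636 = 651.2 W (cross-section πr²).
Total input = 651.2 + 521 = 1172 W.
Radiated: εσ·A_surf·T⁴ with A_surf = 4πr² = 3.054 m².
T⁴ = 1172/(0.26·5.67×10⁻⁸·3.054) = 2.603×10¹⁰ K⁴.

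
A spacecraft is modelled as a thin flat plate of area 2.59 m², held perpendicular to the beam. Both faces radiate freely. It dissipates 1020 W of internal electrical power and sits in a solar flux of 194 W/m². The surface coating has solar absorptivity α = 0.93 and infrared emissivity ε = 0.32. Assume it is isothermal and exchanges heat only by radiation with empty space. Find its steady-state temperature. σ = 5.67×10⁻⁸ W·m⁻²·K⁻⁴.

At steady state, absorbed solar power + internal power = radiated power.
Absorbed: α·S·A_cross = 0.93·194·2.590 = 467.3 W (cross-section A).
Total input = 467.3 + 1020 = 1487 W.
Radiated: εσ·A_surf·T⁴ with A_surf = 2A = 5.180 m².
T⁴ = 1487/(0.32·5.67×10⁻⁸·5.180) = 1.582×10¹⁰ K⁴.

T ≈ 355 K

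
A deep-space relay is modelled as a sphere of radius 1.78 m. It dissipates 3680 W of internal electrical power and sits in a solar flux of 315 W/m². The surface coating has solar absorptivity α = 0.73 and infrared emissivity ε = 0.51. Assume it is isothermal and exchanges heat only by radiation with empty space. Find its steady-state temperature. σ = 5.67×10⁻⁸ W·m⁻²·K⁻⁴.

T ≈ 268 K

At steady state, absorbed solar power + internal power = radiated power.
Absorbed: α·S·A_cross = 0.73·315·9.954 = 2289 W (cross-section πr²).
Total input = 2289 + 3680 = 5969 W.
Radiated: εσ·A_surf·T⁴ with A_surf = 4πr² = 39.82 m².
T⁴ = 5969/(0.51·5.67×10⁻⁸·39.82) = 5.184×10⁹ K⁴.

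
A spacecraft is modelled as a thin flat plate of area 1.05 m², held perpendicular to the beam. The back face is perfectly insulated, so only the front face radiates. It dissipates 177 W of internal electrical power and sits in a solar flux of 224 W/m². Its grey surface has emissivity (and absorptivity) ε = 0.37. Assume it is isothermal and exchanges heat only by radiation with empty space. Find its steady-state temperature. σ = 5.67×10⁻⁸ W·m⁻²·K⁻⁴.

T ≈ 331 K

At steady state, absorbed solar power + internal power = radiated power.
Absorbed: α·S·A_cross = 0.37·224·1.050 = 87.02 W (cross-section A).
Total input = 87.02 + 177 = 264.0 W.
Radiated: εσ·A_surf·T⁴ with A_surf = A = 1.050 m².
T⁴ = 264.0/(0.37·5.67×10⁻⁸·1.050) = 1.199×10¹⁰ K⁴.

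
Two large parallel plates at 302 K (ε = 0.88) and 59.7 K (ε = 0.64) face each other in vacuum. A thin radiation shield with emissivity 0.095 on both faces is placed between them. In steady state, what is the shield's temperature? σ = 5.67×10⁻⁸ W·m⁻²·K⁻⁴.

T_s ≈ 255 K

In steady state the net flux on the hot side equals that on the cold side.
σ(T₁⁴−T_s⁴)/D₁ = σ(T_s⁴−T₂⁴)/D₂, with D₁ = 1/ε₁+1/ε_s−1 = 10.66, D₂ = 1/ε_s+1/ε₂−1 = 11.09.
Solve for T_s⁴: T_s⁴ = (D₂·T₁⁴ + D₁·T₂⁴)/(D₁+D₂) = 4.247×10⁹ K⁴.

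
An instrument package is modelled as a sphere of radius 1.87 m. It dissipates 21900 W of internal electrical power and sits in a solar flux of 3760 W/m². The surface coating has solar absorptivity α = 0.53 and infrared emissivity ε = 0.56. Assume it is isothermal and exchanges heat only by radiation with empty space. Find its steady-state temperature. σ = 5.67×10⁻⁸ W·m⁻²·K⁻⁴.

T ≈ 421 K

At steady state, absorbed solar power + internal power = radiated power.
Absorbed: α·S·A_cross = 0.53·3760·10.99 = 21890 W (cross-section πr²).
Total input = 21890 + 21900 = 43790 W.
Radiated: εσ·A_surf·T⁴ with A_surf = 4πr² = 43.94 m².
T⁴ = 43790/(0.56·5.67×10⁻⁸·43.94) = 3.139×10¹⁰ K⁴.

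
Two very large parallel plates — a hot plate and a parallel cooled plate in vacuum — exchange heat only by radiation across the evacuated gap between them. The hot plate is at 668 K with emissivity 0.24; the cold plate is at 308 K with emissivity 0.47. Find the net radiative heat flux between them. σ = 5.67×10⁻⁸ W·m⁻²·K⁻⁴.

q ≈ 2040 W/m²

For two infinite grey parallel plates, q = σ(T₁⁴ − T₂⁴)/(1/ε₁ + 1/ε₂ − 1).
T₁⁴ − T₂⁴ = 1.991×10¹¹ − 8.999×10⁹ = 1.901×10¹¹ K⁴.
1/ε₁ + 1/ε₂ − 1 = 4.167 + 2.128 − 1 = 5.294.
q = 5.67×10⁻⁸ × 1.901×10¹¹ / 5.294.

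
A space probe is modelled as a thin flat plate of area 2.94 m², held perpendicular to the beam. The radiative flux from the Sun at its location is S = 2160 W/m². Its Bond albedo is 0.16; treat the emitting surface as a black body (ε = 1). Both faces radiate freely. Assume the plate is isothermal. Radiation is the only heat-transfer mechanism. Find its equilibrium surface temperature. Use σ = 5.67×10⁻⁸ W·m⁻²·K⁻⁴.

T ≈ 356 K

At equilibrium, absorbed power = emitted power.
Absorbing cross-section = A = 2.940 m²; emitting surface = 2A = 5.880 m² (ratio 2).
(1−a)S·A_cross = εσ·A_surf·T⁴  ⇒  T⁴ = (1−a)S/(2σ).
T⁴ = 0.840·2160/(2·5.67×10⁻⁸) = 1.600×10¹⁰ K⁴.
T = (1.600×10¹⁰)^(1/4).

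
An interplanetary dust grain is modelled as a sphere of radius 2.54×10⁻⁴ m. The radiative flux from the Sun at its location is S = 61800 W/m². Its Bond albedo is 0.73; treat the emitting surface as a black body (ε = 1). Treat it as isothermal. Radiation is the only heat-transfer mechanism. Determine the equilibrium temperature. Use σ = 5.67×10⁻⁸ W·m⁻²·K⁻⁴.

At equilibrium, absorbed power = emitted power.
Absorbing cross-section = πr² = 2.027×10⁻⁷ m²; emitting surface = 4πr² = 8.107×10⁻⁷ m² (ratio 4).
(1−a)S·A_cross = εσ·A_surf·T⁴  ⇒  T⁴ = (1−a)S/(4σ).
T⁴ = 0.270·61800/(4·5.67×10⁻⁸) = 7.357×10¹⁰ K⁴.
T = (7.357×10¹⁰)^(1/4).

T ≈ 521 K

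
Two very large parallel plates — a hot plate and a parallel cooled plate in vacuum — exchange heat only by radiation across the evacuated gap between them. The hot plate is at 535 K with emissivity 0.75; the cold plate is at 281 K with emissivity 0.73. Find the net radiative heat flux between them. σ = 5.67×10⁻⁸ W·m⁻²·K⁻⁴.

For two infinite grey parallel plates, q = σ(T₁⁴ − T₂⁴)/(1/ε₁ + 1/ε₂ − 1).
T₁⁴ − T₂⁴ = 8.192×10¹⁰ − 6.235×10⁹ = 7.569×10¹⁰ K⁴.
1/ε₁ + 1/ε₂ − 1 = 1.333 + 1.370 − 1 = 1.703.
q = 5.67×10⁻⁸ × 7.569×10¹⁰ / 1.703.

q ≈ 2520 W/m²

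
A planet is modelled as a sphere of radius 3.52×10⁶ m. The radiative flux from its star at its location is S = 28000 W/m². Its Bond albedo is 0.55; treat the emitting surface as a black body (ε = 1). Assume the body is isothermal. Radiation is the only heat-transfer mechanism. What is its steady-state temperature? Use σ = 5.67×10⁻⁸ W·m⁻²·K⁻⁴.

At equilibrium, absorbed power = emitted power.
Absorbing cross-section = πr² = 3.893×10¹³ m²; emitting surface = 4πr² = 1.557×10¹⁴ m² (ratio 4).
(1−a)S·A_cross = εσ·A_surf·T⁴  ⇒  T⁴ = (1−a)S/(4σ).
T⁴ = 0.450·28000/(4·5.67×10⁻⁸) = 5.556×10¹⁰ K⁴.
T = (5.556×10¹⁰)^(1/4).

T ≈ 485 K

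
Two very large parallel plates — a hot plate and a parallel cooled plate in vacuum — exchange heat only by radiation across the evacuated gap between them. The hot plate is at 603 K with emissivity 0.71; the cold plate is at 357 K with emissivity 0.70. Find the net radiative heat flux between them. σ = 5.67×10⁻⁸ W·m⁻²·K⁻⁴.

q ≈ 3580 W/m²

For two infinite grey parallel plates, q = σ(T₁⁴ − T₂⁴)/(1/ε₁ + 1/ε₂ − 1).
T₁⁴ − T₂⁴ = 1.322×10¹¹ − 1.624×10¹⁰ = 1.160×10¹¹ K⁴.
1/ε₁ + 1/ε₂ − 1 = 1.408 + 1.429 − 1 = 1.837.
q = 5.67×10⁻⁸ × 1.160×10¹¹ / 1.837.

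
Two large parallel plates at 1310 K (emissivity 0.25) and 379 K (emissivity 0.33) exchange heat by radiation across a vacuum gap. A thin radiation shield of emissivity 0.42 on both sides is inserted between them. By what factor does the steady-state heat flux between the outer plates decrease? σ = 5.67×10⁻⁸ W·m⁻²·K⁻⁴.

factor ≈ 1.62

Without shield: q₀ = σΔ(T⁴)/(1/ε₁+1/ε₂−1) with denominator 6.030.
With shield the two gaps are in series; the resistances add: (1/ε₁+1/ε_s−1)+(1/ε_s+1/ε₂−1) = 5.381+4.411 = 9.792.
Heat-flux ratio q₀/q = 9.792/6.030.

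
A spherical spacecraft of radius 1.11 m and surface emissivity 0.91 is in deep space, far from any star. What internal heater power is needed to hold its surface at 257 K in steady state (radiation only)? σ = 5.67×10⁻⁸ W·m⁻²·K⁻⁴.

P = εσ·4πr²·T⁴.
4πr² = 15.48 m²; T⁴ = 4.362×10⁹ K⁴.
P = 0.91·5.67×10⁻⁸·15.48·4.362×10⁹.

P ≈ 3490 W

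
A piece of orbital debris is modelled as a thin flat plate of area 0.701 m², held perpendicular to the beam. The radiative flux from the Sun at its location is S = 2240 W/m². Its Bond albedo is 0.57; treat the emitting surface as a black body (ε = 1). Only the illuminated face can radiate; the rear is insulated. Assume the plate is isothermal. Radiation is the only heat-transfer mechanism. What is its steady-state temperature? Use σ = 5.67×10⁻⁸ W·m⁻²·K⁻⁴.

T ≈ 361 K

At equilibrium, absorbed power = emitted power.
Absorbing cross-section = A = 0.7010 m²; emitting surface = A = 0.7010 m² (ratio 1).
(1−a)S·A_cross = εσ·A_surf·T⁴  ⇒  T⁴ = (1−a)S/(1σ).
T⁴ = 0.430·2240/(1·5.67×10⁻⁸) = 1.699×10¹⁰ K⁴.
T = (1.699×10¹⁰)^(1/4).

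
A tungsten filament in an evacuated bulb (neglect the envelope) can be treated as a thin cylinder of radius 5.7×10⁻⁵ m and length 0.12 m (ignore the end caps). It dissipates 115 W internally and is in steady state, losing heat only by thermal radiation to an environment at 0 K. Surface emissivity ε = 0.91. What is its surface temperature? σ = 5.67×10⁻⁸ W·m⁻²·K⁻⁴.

Steady state: internal power = radiated power, P = εσA T⁴.
Radiating area A = 2πrL = 4.298×10⁻⁵ m².
T⁴ = P/(εσA) = 115/(0.91·5.67×10⁻⁸·4.298×10⁻⁵) = 5.186×10¹³ K⁴.
T = (5.186×10¹³)^(1/4).

T ≈ 2680 K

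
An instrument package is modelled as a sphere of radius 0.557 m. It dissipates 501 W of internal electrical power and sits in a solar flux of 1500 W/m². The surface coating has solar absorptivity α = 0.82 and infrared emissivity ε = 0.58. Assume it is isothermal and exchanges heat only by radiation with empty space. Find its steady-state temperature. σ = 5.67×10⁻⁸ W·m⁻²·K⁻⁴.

At steady state, absorbed solar power + internal power = radiated power.
Absorbed: α·S·A_cross = 0.82·1500·0.9747 = 1199 W (cross-section πr²).
Total input = 1199 + 501 = 1700 W.
Radiated: εσ·A_surf·T⁴ with A_surf = 4πr² = 3.899 m².
T⁴ = 1700/(0.58·5.67×10⁻⁸·3.899) = 1.326×10¹⁰ K⁴.

T ≈ 339 K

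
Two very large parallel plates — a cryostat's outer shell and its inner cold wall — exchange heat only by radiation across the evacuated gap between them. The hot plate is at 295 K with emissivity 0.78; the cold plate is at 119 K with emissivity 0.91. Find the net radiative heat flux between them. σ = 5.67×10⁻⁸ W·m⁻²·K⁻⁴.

For two infinite grey parallel plates, q = σ(T₁⁴ − T₂⁴)/(1/ε₁ + 1/ε₂ − 1).
T₁⁴ − T₂⁴ = 7.573×10⁹ − 2.005×10⁸ = 7.373×10⁹ K⁴.
1/ε₁ + 1/ε₂ − 1 = 1.282 + 1.099 − 1 = 1.381.
q = 5.67×10⁻⁸ × 7.373×10⁹ / 1.381.

q ≈ 303 W/m²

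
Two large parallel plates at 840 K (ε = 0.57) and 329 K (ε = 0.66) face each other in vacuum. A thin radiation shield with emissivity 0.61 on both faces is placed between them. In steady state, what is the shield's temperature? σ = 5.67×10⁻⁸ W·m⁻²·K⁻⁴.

In steady state the net flux on the hot side equals that on the cold side.
σ(T₁⁴−T_s⁴)/D₁ = σ(T_s⁴−T₂⁴)/D₂, with D₁ = 1/ε₁+1/ε_s−1 = 2.394, D₂ = 1/ε_s+1/ε₂−1 = 2.154.
Solve for T_s⁴: T_s⁴ = (D₂·T₁⁴ + D₁·T₂⁴)/(D₁+D₂) = 2.420×10¹¹ K⁴.

T_s ≈ 701 K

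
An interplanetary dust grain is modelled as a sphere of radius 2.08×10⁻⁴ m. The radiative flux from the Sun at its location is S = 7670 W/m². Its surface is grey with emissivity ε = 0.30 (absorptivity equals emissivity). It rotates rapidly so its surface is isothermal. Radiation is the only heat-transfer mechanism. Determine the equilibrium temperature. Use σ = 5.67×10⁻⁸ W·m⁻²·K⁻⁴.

T ≈ 429 K

At equilibrium, absorbed power = emitted power.
Absorbing cross-section = πr² = 1.359×10⁻⁷ m²; emitting surface = 4πr² = 5.437×10⁻⁷ m² (ratio 4).
εS·A_cross = εσ·A_surf·T⁴  ⇒  T⁴ = S/(4σ)   (ε cancels).
T⁴ = 7670/(4·5.67×10⁻⁸) = 3.382×10¹⁰ K⁴.
T = (3.382×10¹⁰)^(1/4).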